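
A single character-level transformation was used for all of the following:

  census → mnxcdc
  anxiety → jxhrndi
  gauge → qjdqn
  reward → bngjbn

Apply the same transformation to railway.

bjrvgji

The shift depends on letter class: consonant c→m is +10, but vowel e→n is +9. Vowels shift forward by 9 and consonants shift forward by 10.
For railway: r(cons)+10=b, a(vowel)+9=j, i(vowel)+9=r, l(cons)+10=v, w(cons)+10=g, a(vowel)+9=j, y(cons)+10=i.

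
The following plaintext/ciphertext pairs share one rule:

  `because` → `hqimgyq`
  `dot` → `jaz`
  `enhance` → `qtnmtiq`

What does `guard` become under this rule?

mgmxj

The shift depends on letter class: consonant b→h is +6, but vowel e→q is +12. The rule splits by letter class: vowels +12, consonants +6.
For guard: g(cons)+6=m, u(vowel)+12=g, a(vowel)+12=m, r(cons)+6=x, d(cons)+6=j.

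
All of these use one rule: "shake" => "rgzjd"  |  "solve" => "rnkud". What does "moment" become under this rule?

Compare letters: s→r is +25, h→g is +25, a→z is +25 — a constant shift. This is a Caesar cipher with shift 25.
On moment: m+25=l, o+25=n, m+25=l, e+25=d, n+25=m, t+25=s.

lnldms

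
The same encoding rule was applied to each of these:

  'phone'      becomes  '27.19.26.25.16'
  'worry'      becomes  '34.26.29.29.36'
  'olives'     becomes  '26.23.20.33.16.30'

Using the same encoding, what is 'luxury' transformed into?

p is letter #16 and maps to 27: an offset of 11. The number is (letter's place in the alphabet, a=1) + 11.
Applying it to luxury: l=12→23, u=21→32, x=24→35, u=21→32, r=18→29, y=25→36.

23.32.35.32.29.36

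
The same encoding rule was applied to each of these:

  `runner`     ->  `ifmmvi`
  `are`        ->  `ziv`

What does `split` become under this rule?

Each pair mirrors across the alphabet (r↔i, u↔f, n↔m): positions sum to 25. Letters are reflected about the middle of the alphabet (position → 25−position): Atbash.
Applying it to split: s↔h, p↔k, l↔o, i↔r, t↔g.

hkorg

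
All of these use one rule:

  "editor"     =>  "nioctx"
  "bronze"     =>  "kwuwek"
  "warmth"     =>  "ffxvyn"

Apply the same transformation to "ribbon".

Shifts by position in editor: pos 0: e→n (+9), pos 1: d→i (+5), pos 2: i→o (+6), pos 3: t→c (+9), pos 4: o→t (+5), pos 5: r→x (+6) — repeating every 3. The shifts repeat in a cycle of length 3: positions 0,1,… shift by +9, +5, +6, then the pattern repeats.
For ribbon: r+9=a, i+5=n, b+6=h, b+9=k, o+5=t, n+6=t.

anhktt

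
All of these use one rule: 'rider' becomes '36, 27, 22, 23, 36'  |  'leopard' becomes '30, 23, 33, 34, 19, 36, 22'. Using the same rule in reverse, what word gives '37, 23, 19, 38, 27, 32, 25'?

seating

r is letter #18 and maps to 36: an offset of 18. Letters become their 1-based position plus 18 (so a→19, b→20, …).
Reversing it on 37, 23, 19, 38, 27, 32, 25: 37→(37−18)÷1=19=s, 23→(23−18)÷1=5=e, 19→(19−18)÷1=1=a, 38→(38−18)÷1=20=t, 27→(27−18)÷1=9=i, 32→(32−18)÷1=14=n, 25→(25−18)÷1=7=g.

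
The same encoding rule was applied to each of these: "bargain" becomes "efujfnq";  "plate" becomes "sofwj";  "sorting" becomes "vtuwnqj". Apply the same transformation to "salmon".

Two shifts are in play — +5 for a/e/i/o/u, +3 for every other letter.
On salmon: s(cons)+3=v, a(vowel)+5=f, l(cons)+3=o, m(cons)+3=p, o(vowel)+5=t, n(cons)+3=q.

vfoptq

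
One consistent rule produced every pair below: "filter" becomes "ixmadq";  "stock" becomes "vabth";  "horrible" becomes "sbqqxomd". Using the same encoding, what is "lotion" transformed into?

f(5)→i(8) and i(8)→x(23) fit y≡5x+9 (mod 26); the inverse of 5 mod 26 is 21. Each letter's alphabet position (a=0..z=25) is mapped through 5·x+9 mod 26 — an affine cipher.
For lotion: l(11)→5·11+9≡12=m; o(14)→5·14+9≡1=b; t(19)→5·19+9≡0=a; i(8)→5·8+9≡23=x; o(14)→5·14+9≡1=b; n(13)→5·13+9≡22=w (all mod 26).

mbaxbw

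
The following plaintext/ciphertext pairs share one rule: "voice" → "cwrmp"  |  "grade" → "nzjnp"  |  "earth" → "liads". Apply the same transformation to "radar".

yimkc

In voice: v→c is +7, o→w is +8, i→r is +9, c→m is +10 — the shift increases by 1 each position. The shift increases by 1 at each position, starting from +7: 7, 8, 9, ….
For radar: r+7=y, a+8=i, d+9=m, a+10=k, r+11=c.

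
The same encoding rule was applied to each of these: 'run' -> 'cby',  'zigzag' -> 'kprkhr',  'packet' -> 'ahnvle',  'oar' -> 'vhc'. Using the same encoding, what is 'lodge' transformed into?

The shift depends on letter class: consonant r→c is +11, but vowel u→b is +7. Two shifts are in play — +7 for a/e/i/o/u, +11 for every other letter.
For lodge: l(cons)+11=w, o(vowel)+7=v, d(cons)+11=o, g(cons)+11=r, e(vowel)+7=l.

wvorl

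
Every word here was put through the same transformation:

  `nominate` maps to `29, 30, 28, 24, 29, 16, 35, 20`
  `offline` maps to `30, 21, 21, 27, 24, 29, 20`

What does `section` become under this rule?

n is letter #14 and maps to 29: an offset of 15. The number is (letter's place in the alphabet, a=1) + 15.
For section: s=19→34, e=5→20, c=3→18, t=20→35, i=9→24, o=15→30, n=14→29.

34, 20, 18, 35, 24, 30, 29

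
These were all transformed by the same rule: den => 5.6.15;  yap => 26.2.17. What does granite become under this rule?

8.19.2.15.10.21.6

d is letter #4 and maps to 5: an offset of 1. The number is (letter's place in the alphabet, a=1) + 1.
Applying it to granite: g=7→8, r=18→19, a=1→2, n=14→15, i=9→10, t=20→21, e=5→6.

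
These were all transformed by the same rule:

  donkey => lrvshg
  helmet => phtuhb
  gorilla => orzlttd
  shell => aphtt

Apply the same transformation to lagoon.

tdorrv

The shift depends on letter class: consonant d→l is +8, but vowel o→r is +3. Vowels shift forward by 3 and consonants shift forward by 8.
Applying it to lagoon: l(cons)+8=t, a(vowel)+3=d, g(cons)+8=o, o(vowel)+3=r, o(vowel)+3=r, n(cons)+8=v.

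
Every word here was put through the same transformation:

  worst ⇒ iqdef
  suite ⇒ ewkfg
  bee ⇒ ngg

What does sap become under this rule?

The rule splits by letter class: vowels +2, consonants +12.
For sap: s(cons)+12=e, a(vowel)+2=c, p(cons)+12=b.

ecb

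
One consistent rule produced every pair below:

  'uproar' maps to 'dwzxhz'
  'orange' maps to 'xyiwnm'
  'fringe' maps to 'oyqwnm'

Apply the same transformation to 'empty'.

ntxcf

Shifts by position in uproar: pos 0: u→d (+9), pos 1: p→w (+7), pos 2: r→z (+8), pos 3: o→x (+9), pos 4: a→h (+7), pos 5: r→z (+8) — repeating every 3. It's a Vigenère-style cipher with numeric key [9,7,8]: position i shifts by key[i mod 3].
Applying it to empty: e+9=n, m+7=t, p+8=x, t+9=c, y+7=f.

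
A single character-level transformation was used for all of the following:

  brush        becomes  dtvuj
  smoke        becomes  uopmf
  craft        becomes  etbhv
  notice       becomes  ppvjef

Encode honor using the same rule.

The shift depends on letter class: consonant b→d is +2, but vowel u→v is +1. The rule splits by letter class: vowels +1, consonants +2.
On honor: h(cons)+2=j, o(vowel)+1=p, n(cons)+2=p, o(vowel)+1=p, r(cons)+2=t.

jpppt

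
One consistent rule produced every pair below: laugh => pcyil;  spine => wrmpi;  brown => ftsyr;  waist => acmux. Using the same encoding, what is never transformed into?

Shifts by position in laugh: pos 0: l→p (+4), pos 1: a→c (+2), pos 2: u→y (+4), pos 3: g→i (+2) — repeating every 2. A repeating key of period 2 is used — shifts +4, +2 over and over.
For never: n+4=r, e+2=g, v+4=z, e+2=g, r+4=v.

rgzgv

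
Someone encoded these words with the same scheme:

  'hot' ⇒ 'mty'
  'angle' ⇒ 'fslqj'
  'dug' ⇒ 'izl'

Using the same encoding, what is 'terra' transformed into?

yjwwf

This is a Caesar cipher with shift 5.
On terra: t+5=y, e+5=j, r+5=w, r+5=w, a+5=f.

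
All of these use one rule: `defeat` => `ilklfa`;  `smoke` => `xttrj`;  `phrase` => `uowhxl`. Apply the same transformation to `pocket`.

uvhrja

Shifts by position in defeat: pos 0: d→i (+5), pos 1: e→l (+7), pos 2: f→k (+5), pos 3: e→l (+7) — repeating every 2. A repeating key of period 2 is used — shifts +5, +7 over and over.
On pocket: p+5=u, o+7=v, c+5=h, k+7=r, e+5=j, t+7=a.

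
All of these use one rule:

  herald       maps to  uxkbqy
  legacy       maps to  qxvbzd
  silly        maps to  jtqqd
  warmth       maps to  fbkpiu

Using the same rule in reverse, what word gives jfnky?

sword

h(7)→u(20) and e(4)→x(23) fit y≡25x+1 (mod 26); the inverse of 25 mod 26 is 25. Treating letters as 0–25, the rule is x ↦ 25x + 1 (mod 26).
Decoding jfnky: j(9)→25·(9−1)≡18=s; f(5)→25·(5−1)≡22=w; n(13)→25·(13−1)≡14=o; k(10)→25·(10−1)≡17=r; y(24)→25·(24−1)≡3=d (all mod 26).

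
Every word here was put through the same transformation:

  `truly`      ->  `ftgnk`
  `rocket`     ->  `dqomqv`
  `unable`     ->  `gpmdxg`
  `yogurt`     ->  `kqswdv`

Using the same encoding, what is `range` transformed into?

dcziq

A repeating key of period 2 is used — shifts +12, +2 over and over.
Applying it to range: r+12=d, a+2=c, n+12=z, g+2=i, e+12=q.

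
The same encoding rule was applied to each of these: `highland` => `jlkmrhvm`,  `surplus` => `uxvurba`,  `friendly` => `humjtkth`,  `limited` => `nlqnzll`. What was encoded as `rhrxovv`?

pension

In highland: h→j is +2, i→l is +3, g→k is +4, h→m is +5 — the shift increases by 1 each position. The shift increases by 1 at each position, starting from +2: 2, 3, 4, ….
Reversing it on rhrxovv: r−2=p, h−3=e, r−4=n, x−5=s, o−6=i, v−7=o, v−8=n.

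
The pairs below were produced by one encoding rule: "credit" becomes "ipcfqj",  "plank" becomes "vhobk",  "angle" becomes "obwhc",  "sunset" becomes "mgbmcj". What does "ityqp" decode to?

choir

c(2)→i(8) and r(17)→p(15) fit y≡23x+14 (mod 26); the inverse of 23 mod 26 is 17. Treating letters as 0–25, the rule is x ↦ 23x + 14 (mod 26).
Decoding ityqp: i(8)→17·(8−14)≡2=c; t(19)→17·(19−14)≡7=h; y(24)→17·(24−14)≡14=o; q(16)→17·(16−14)≡8=i; p(15)→17·(15−14)≡17=r (all mod 26).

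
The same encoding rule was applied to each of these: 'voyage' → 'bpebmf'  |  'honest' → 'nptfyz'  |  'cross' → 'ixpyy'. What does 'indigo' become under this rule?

jtjjmp

The rule splits by letter class: vowels +1, consonants +6.
On indigo: i(vowel)+1=j, n(cons)+6=t, d(cons)+6=j, i(vowel)+1=j, g(cons)+6=m, o(vowel)+1=p.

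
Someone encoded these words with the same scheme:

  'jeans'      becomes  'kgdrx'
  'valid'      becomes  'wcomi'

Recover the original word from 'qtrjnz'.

In jeans: j→k is +1, e→g is +2, a→d is +3, n→r is +4 — the shift increases by 1 each position. Letter i (0-indexed) is shifted by i+1, so successive shifts are 1, 2, 3, ….
Reversing it on qtrjnz: q−1=p, t−2=r, r−3=o, j−4=f, n−5=i, z−6=t.

profit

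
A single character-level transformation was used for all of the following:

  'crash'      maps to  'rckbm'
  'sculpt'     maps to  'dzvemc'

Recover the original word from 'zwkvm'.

clamp

The word is reversed, then every letter is shifted forward by 10.
Undoing it on zwkvm: shift back: z−10=p, w−10=m, k−10=a, v−10=l, m−10=c → pmalc; then reverse → clamp.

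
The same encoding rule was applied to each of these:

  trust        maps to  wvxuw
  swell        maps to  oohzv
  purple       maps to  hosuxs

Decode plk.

him

The output letters match the input read backwards, each shifted +3: trust reversed is tsurt. The word is reversed, then every letter is shifted forward by 3.
Undoing it on plk: shift back: p−3=m, l−3=i, k−3=h → mih; then reverse → him.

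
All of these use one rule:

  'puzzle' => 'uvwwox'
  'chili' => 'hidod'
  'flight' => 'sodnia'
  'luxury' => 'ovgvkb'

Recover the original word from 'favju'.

p(15)→u(20) and u(20)→v(21) fit y≡21x+17 (mod 26); the inverse of 21 mod 26 is 5. This is an affine cipher: with a=0,…,z=25, each position x becomes (21x+17) mod 26.
Decoding favju: f(5)→5·(5−17)≡18=s; a(0)→5·(0−17)≡19=t; v(21)→5·(21−17)≡20=u; j(9)→5·(9−17)≡12=m; u(20)→5·(20−17)≡15=p (all mod 26).

stump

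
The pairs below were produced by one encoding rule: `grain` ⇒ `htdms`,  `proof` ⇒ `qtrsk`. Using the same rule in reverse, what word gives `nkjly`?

In grain: g→h is +1, r→t is +2, a→d is +3, i→m is +4 — the shift increases by 1 each position. Each letter shifts forward by (position + 1), i.e. 1, 2, 3, … — the shift grows by one for each successive letter.
Reversing it on nkjly: n−1=m, k−2=i, j−3=g, l−4=h, y−5=t.

might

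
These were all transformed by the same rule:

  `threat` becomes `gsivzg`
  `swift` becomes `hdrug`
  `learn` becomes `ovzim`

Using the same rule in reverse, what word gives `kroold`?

pillow

Letters are reflected about the middle of the alphabet (position → 25−position): Atbash.
Reversing it on kroold: k↔p, r↔i, o↔l, o↔l, l↔o, d↔w.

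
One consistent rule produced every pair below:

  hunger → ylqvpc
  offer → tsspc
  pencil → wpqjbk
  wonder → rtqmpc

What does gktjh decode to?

Each letter's alphabet position (a=0..z=25) is mapped through 3·x+3 mod 26 — an affine cipher.
Undoing it on gktjh: g(6)→9·(6−3)≡1=b; k(10)→9·(10−3)≡11=l; t(19)→9·(19−3)≡14=o; j(9)→9·(9−3)≡2=c; h(7)→9·(7−3)≡10=k (all mod 26).

block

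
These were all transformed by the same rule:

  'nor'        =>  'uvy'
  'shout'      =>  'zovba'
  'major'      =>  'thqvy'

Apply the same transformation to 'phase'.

Compare letters: n→u is +7, o→v is +7, r→y is +7 — a constant shift. This is a Caesar cipher with shift 7.
On phase: p+7=w, h+7=o, a+7=h, s+7=z, e+7=l.

wohzl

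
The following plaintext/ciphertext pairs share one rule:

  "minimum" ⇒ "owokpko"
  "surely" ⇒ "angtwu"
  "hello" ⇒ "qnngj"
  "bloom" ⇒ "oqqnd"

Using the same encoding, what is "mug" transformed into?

iwo

Read the word backwards and shift each letter +2.
On mug: reverse → gum; then shift: g+2=i, u+2=w, m+2=o.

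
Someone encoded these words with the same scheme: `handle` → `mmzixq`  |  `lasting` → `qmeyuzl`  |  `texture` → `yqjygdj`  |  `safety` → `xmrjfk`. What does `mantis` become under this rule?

rmzyue

A repeating key of period 3 is used — shifts +5, +12, +12 over and over.
On mantis: m+5=r, a+12=m, n+12=z, t+5=y, i+12=u, s+12=e.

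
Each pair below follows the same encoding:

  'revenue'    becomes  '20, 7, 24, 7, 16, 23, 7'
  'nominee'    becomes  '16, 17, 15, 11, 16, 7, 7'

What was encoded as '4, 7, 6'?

r is letter #18 and maps to 20: an offset of 2. Each letter is replaced by its alphabet position (a=1..z=26) + 2.
Reversing it on 4, 7, 6: 4→(4−2)÷1=2=b, 7→(7−2)÷1=5=e, 6→(6−2)÷1=4=d.

bed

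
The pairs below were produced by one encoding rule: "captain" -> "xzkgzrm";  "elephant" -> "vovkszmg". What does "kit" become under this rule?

prg

Each pair mirrors across the alphabet (c↔x, a↔z, p↔k): positions sum to 25. Letters are reflected about the middle of the alphabet (position → 25−position): Atbash.
On kit: k↔p, i↔r, t↔g.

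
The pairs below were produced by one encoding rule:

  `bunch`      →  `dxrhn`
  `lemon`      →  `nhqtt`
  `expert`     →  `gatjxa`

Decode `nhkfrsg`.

legally

The shift increases by 1 at each position, starting from +2: 2, 3, 4, ….
Decoding nhkfrsg: n−2=l, h−3=e, k−4=g, f−5=a, r−6=l, s−7=l, g−8=y.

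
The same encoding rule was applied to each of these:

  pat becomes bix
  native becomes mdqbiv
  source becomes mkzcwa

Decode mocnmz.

The output letters match the input read backwards, each shifted +8: pat reversed is tap. The word is reversed, then every letter is shifted forward by 8.
Decoding mocnmz: shift back: m−8=e, o−8=g, c−8=u, n−8=f, m−8=e, z−8=r → egufer; then reverse → refuge.

refuge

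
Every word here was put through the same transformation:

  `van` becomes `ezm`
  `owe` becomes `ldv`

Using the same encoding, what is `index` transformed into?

Each pair mirrors across the alphabet (v↔e, a↔z, n↔m): positions sum to 25. This is the alphabet-reversal cipher (Atbash): a becomes z, b becomes y, etc.
On index: i↔r, n↔m, d↔w, e↔v, x↔c.

rmwvc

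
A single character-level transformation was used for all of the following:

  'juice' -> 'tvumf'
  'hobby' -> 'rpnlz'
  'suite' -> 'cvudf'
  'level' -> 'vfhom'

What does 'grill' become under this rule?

qsuvm

Shifts by position in juice: pos 0: j→t (+10), pos 1: u→v (+1), pos 2: i→u (+12), pos 3: c→m (+10), pos 4: e→f (+1) — repeating every 3. It's a Vigenère-style cipher with numeric key [10,1,12]: position i shifts by key[i mod 3].
For grill: g+10=q, r+1=s, i+12=u, l+10=v, l+1=m.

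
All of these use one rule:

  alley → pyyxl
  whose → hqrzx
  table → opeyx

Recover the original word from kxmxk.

refer

a(0)→p(15) and l(11)→y(24) fit y≡15x+15 (mod 26); the inverse of 15 mod 26 is 7. Treating letters as 0–25, the rule is x ↦ 15x + 15 (mod 26).
Undoing it on kxmxk: k(10)→7·(10−15)≡17=r; x(23)→7·(23−15)≡4=e; m(12)→7·(12−15)≡5=f; x(23)→7·(23−15)≡4=e; k(10)→7·(10−15)≡17=r (all mod 26).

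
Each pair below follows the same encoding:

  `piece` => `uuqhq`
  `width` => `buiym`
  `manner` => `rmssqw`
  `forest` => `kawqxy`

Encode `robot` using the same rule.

wagay

The shift depends on letter class: consonant p→u is +5, but vowel i→u is +12. Vowels shift forward by 12 and consonants shift forward by 5.
For robot: r(cons)+5=w, o(vowel)+12=a, b(cons)+5=g, o(vowel)+12=a, t(cons)+5=y.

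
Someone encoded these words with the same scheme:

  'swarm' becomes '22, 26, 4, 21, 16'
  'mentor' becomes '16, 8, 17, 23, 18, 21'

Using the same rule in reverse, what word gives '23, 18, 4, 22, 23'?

s is letter #19 and maps to 22: an offset of 3. The number is (letter's place in the alphabet, a=1) + 3.
Decoding 23, 18, 4, 22, 23: 23→(23−3)÷1=20=t, 18→(18−3)÷1=15=o, 4→(4−3)÷1=1=a, 22→(22−3)÷1=19=s, 23→(23−3)÷1=20=t.

toast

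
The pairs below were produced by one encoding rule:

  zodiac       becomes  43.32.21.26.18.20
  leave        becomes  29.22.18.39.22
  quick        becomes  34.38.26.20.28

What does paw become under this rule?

z is letter #26 and maps to 43: an offset of 17. Letters become their 1-based position plus 17 (so a→18, b→19, …).
For paw: p=16→33, a=1→18, w=23→40.

33.18.40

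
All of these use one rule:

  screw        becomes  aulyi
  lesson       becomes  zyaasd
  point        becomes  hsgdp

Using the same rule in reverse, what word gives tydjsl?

vendor

s(18)→a(0) and c(2)→u(20) fit y≡15x+16 (mod 26); the inverse of 15 mod 26 is 7. This is an affine cipher: with a=0,…,z=25, each position x becomes (15x+16) mod 26.
Undoing it on tydjsl: t(19)→7·(19−16)≡21=v; y(24)→7·(24−16)≡4=e; d(3)→7·(3−16)≡13=n; j(9)→7·(9−16)≡3=d; s(18)→7·(18−16)≡14=o; l(11)→7·(11−16)≡17=r (all mod 26).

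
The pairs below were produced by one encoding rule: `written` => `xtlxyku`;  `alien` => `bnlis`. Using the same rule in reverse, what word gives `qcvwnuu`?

passion

In written: w→x is +1, r→t is +2, i→l is +3, t→x is +4 — the shift increases by 1 each position. The shift increases by 1 at each position, starting from +1: 1, 2, 3, ….
Decoding qcvwnuu: q−1=p, c−2=a, v−3=s, w−4=s, n−5=i, u−6=o, u−7=n.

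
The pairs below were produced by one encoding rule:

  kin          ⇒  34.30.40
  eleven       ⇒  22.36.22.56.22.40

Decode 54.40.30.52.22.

unite

The formula is n = 2×(alphabet index, a=1) + 12.
Decoding 54.40.30.52.22: 54→(54−12)÷2=21=u, 40→(40−12)÷2=14=n, 30→(30−12)÷2=9=i, 52→(52−12)÷2=20=t, 22→(22−12)÷2=5=e.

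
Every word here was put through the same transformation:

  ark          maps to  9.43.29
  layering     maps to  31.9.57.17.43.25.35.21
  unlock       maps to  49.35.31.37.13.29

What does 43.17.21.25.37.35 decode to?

region

Each letter becomes 2×(its alphabet position, a=1..z=26) + 7.
Undoing it on 43.17.21.25.37.35: 43→(43−7)÷2=18=r, 17→(17−7)÷2=5=e, 21→(21−7)÷2=7=g, 25→(25−7)÷2=9=i, 37→(37−7)÷2=15=o, 35→(35−7)÷2=14=n.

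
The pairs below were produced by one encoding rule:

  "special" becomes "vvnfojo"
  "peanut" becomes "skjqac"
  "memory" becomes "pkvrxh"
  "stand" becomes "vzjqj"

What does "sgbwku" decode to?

Shifts by position in special: pos 0: s→v (+3), pos 1: p→v (+6), pos 2: e→n (+9), pos 3: c→f (+3), pos 4: i→o (+6), pos 5: a→j (+9) — repeating every 3. The shifts repeat in a cycle of length 3: positions 0,1,… shift by +3, +6, +9, then the pattern repeats.
Undoing it on sgbwku: s−3=p, g−6=a, b−9=s, w−3=t, k−6=e, u−9=l.

pastel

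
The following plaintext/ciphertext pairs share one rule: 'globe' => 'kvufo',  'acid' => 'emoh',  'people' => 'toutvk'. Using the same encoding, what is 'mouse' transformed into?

qyawo

Shifts by position in globe: pos 0: g→k (+4), pos 1: l→v (+10), pos 2: o→u (+6), pos 3: b→f (+4), pos 4: e→o (+10) — repeating every 3. It's a Vigenère-style cipher with numeric key [4,10,6]: position i shifts by key[i mod 3].
Applying it to mouse: m+4=q, o+10=y, u+6=a, s+4=w, e+10=o.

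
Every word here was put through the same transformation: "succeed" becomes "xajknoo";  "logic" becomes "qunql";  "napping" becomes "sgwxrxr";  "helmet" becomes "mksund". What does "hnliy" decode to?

cheap

In succeed: s→x is +5, u→a is +6, c→j is +7, c→k is +8 — the shift increases by 1 each position. Each letter shifts forward by (position + 5), i.e. 5, 6, 7, … — the shift grows by one for each successive letter.
Undoing it on hnliy: h−5=c, n−6=h, l−7=e, i−8=a, y−9=p.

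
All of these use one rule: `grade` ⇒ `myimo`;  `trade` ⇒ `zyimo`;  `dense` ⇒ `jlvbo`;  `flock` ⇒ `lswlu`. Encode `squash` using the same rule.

yxcjcs

In grade: g→m is +6, r→y is +7, a→i is +8, d→m is +9 — the shift increases by 1 each position. Each letter shifts forward by (position + 6), i.e. 6, 7, 8, … — the shift grows by one for each successive letter.
On squash: s+6=y, q+7=x, u+8=c, a+9=j, s+10=c, h+11=s.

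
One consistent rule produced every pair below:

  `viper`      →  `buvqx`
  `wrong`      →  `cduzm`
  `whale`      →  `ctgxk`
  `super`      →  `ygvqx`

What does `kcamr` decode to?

Shifts by position in viper: pos 0: v→b (+6), pos 1: i→u (+12), pos 2: p→v (+6), pos 3: e→q (+12) — repeating every 2. The shifts repeat in a cycle of length 2: positions 0,1,… shift by +6, +12, then the pattern repeats.
Undoing it on kcamr: k−6=e, c−12=q, a−6=u, m−12=a, r−6=l.

equal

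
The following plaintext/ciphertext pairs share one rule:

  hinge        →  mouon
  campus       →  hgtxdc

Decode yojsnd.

In hinge: h→m is +5, i→o is +6, n→u is +7, g→o is +8 — the shift increases by 1 each position. Each letter shifts forward by (position + 5), i.e. 5, 6, 7, … — the shift grows by one for each successive letter.
Decoding yojsnd: y−5=t, o−6=i, j−7=c, s−8=k, n−9=e, d−10=t.

ticket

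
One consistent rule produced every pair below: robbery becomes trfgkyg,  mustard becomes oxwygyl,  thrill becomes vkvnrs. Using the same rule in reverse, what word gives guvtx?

In robbery: r→t is +2, o→r is +3, b→f is +4, b→g is +5 — the shift increases by 1 each position. Letter i (0-indexed) is shifted by i+2, so successive shifts are 2, 3, 4, ….
Reversing it on guvtx: g−2=e, u−3=r, v−4=r, t−5=o, x−6=r.

error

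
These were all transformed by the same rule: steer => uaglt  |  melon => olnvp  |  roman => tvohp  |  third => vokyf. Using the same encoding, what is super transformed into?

ubrlt

Shifts by position in steer: pos 0: s→u (+2), pos 1: t→a (+7), pos 2: e→g (+2), pos 3: e→l (+7) — repeating every 2. A repeating key of period 2 is used — shifts +2, +7 over and over.
For super: s+2=u, u+7=b, p+2=r, e+7=l, r+2=t.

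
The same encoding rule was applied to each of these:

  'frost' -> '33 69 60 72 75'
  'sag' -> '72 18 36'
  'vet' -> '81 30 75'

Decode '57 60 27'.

nod

f(#6)→33 and r(#18)→69: differences scale by 3, so n = 3·pos + 15. Each letter becomes 3×(its alphabet position, a=1..z=26) + 15.
Undoing it on 57 60 27: 57→(57−15)÷3=14=n, 60→(60−15)÷3=15=o, 27→(27−15)÷3=4=d.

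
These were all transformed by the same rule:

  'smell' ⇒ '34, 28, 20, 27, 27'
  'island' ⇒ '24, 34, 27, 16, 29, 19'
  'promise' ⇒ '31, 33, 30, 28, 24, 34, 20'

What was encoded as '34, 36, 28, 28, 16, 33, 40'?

s is letter #19 and maps to 34: an offset of 15. Letters become their 1-based position plus 15 (so a→16, b→17, …).
Reversing it on 34, 36, 28, 28, 16, 33, 40: 34→(34−15)÷1=19=s, 36→(36−15)÷1=21=u, 28→(28−15)÷1=13=m, 28→(28−15)÷1=13=m, 16→(16−15)÷1=1=a, 33→(33−15)÷1=18=r, 40→(40−15)÷1=25=y.

summary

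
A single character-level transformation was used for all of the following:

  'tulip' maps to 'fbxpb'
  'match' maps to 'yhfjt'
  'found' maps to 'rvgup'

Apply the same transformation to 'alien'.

Shifts by position in tulip: pos 0: t→f (+12), pos 1: u→b (+7), pos 2: l→x (+12), pos 3: i→p (+7) — repeating every 2. A repeating key of period 2 is used — shifts +12, +7 over and over.
On alien: a+12=m, l+7=s, i+12=u, e+7=l, n+12=z.

msulz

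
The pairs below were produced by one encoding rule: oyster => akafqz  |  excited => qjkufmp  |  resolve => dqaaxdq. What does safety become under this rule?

emnqfg

Shifts by position in oyster: pos 0: o→a (+12), pos 1: y→k (+12), pos 2: s→a (+8), pos 3: t→f (+12), pos 4: e→q (+12), pos 5: r→z (+8) — repeating every 3. The shifts repeat in a cycle of length 3: positions 0,1,… shift by +12, +12, +8, then the pattern repeats.
On safety: s+12=e, a+12=m, f+8=n, e+12=q, t+12=f, y+8=g.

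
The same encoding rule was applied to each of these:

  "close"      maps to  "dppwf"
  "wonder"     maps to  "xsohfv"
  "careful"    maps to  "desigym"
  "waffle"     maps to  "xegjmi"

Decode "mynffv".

It's a Vigenère-style cipher with numeric key [1,4]: position i shifts by key[i mod 2].
Reversing it on mynffv: m−1=l, y−4=u, n−1=m, f−4=b, f−1=e, v−4=r.

lumber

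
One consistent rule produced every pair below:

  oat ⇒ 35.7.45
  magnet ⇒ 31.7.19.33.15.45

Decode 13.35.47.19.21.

o(#15)→35 and a(#1)→7: differences scale by 2, so n = 2·pos + 5. Each letter becomes 2×(its alphabet position, a=1..z=26) + 5.
Reversing it on 13.35.47.19.21: 13→(13−5)÷2=4=d, 35→(35−5)÷2=15=o, 47→(47−5)÷2=21=u, 19→(19−5)÷2=7=g, 21→(21−5)÷2=8=h.

dough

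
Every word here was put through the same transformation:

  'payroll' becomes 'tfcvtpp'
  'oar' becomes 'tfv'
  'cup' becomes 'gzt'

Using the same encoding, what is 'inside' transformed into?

nrwnhj

The shift depends on letter class: consonant p→t is +4, but vowel a→f is +5. Two shifts are in play — +5 for a/e/i/o/u, +4 for every other letter.
On inside: i(vowel)+5=n, n(cons)+4=r, s(cons)+4=w, i(vowel)+5=n, d(cons)+4=h, e(vowel)+5=j.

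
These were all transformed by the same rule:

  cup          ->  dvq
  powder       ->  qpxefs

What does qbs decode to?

par

Compare letters: c→d is +1, u→v is +1, p→q is +1 — a constant shift. This is a Caesar cipher with shift 1.
Reversing it on qbs: q−1=p, b−1=a, s−1=r.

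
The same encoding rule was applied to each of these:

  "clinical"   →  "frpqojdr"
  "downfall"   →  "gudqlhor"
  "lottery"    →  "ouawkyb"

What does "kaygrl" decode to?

hurdle

It's a Vigenère-style cipher with numeric key [3,6,7]: position i shifts by key[i mod 3].
Reversing it on kaygrl: k−3=h, a−6=u, y−7=r, g−3=d, r−6=l, l−7=e.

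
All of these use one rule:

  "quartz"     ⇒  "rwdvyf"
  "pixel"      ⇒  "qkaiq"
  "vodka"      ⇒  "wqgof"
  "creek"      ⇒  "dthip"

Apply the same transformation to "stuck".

In quartz: q→r is +1, u→w is +2, a→d is +3, r→v is +4 — the shift increases by 1 each position. Each letter shifts forward by (position + 1), i.e. 1, 2, 3, … — the shift grows by one for each successive letter.
On stuck: s+1=t, t+2=v, u+3=x, c+4=g, k+5=p.

tvxgp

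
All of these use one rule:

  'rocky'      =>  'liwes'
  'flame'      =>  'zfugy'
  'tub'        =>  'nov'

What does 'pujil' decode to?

This is a Caesar cipher with shift 20.
Decoding pujil: p−20=v, u−20=a, j−20=p, i−20=o, l−20=r.

vapor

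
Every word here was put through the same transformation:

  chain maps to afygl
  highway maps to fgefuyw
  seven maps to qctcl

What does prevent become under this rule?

Compare letters: c→a is +24, h→f is +24, a→y is +24 — a constant shift. Each letter is shifted forward by 24 in the alphabet (a Caesar shift of +24).
Applying it to prevent: p+24=n, r+24=p, e+24=c, v+24=t, e+24=c, n+24=l, t+24=r.

npctclr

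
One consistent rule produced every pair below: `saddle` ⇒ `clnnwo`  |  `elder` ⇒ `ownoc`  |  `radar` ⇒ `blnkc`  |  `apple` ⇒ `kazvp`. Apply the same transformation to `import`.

Shifts by position in saddle: pos 0: s→c (+10), pos 1: a→l (+11), pos 2: d→n (+10), pos 3: d→n (+10), pos 4: l→w (+11), pos 5: e→o (+10) — repeating every 3. The shifts repeat in a cycle of length 3: positions 0,1,… shift by +10, +11, +10, then the pattern repeats.
On import: i+10=s, m+11=x, p+10=z, o+10=y, r+11=c, t+10=d.

sxzycd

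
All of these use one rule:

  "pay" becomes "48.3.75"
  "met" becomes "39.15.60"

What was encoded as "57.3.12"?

Each letter becomes 3×(its alphabet position, a=1..z=26).
Reversing it on 57.3.12: 57→(57−0)÷3=19=s, 3→(3−0)÷3=1=a, 12→(12−0)÷3=4=d.

sad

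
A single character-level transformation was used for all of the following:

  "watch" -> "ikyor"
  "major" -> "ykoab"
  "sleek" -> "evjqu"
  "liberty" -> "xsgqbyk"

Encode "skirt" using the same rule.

eundd

Shifts by position in watch: pos 0: w→i (+12), pos 1: a→k (+10), pos 2: t→y (+5), pos 3: c→o (+12), pos 4: h→r (+10) — repeating every 3. It's a Vigenère-style cipher with numeric key [12,10,5]: position i shifts by key[i mod 3].
On skirt: s+12=e, k+10=u, i+5=n, r+12=d, t+10=d.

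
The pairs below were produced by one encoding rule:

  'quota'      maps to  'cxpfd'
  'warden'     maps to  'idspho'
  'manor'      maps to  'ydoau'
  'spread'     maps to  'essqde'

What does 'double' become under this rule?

Shifts by position in quota: pos 0: q→c (+12), pos 1: u→x (+3), pos 2: o→p (+1), pos 3: t→f (+12), pos 4: a→d (+3) — repeating every 3. The shifts repeat in a cycle of length 3: positions 0,1,… shift by +12, +3, +1, then the pattern repeats.
Applying it to double: d+12=p, o+3=r, u+1=v, b+12=n, l+3=o, e+1=f.

prvnof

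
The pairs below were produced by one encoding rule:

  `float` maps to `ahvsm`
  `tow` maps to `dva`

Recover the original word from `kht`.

The output letters match the input read backwards, each shifted +7: float reversed is taolf. Read the word backwards and shift each letter +7.
Undoing it on kht: shift back: k−7=d, h−7=a, t−7=m → dam; then reverse → mad.

mad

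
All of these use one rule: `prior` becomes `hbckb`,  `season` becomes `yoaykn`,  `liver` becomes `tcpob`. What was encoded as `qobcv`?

merit

p(15)→h(7) and r(17)→b(1) fit y≡23x+0 (mod 26); the inverse of 23 mod 26 is 17. Each letter's alphabet position (a=0..z=25) is mapped through 23·x+0 mod 26 — an affine cipher.
Undoing it on qobcv: q(16)→17·(16−0)≡12=m; o(14)→17·(14−0)≡4=e; b(1)→17·(1−0)≡17=r; c(2)→17·(2−0)≡8=i; v(21)→17·(21−0)≡19=t (all mod 26).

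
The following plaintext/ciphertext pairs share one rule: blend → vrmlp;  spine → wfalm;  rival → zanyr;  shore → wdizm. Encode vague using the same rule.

nygqm

Each letter's alphabet position (a=0..z=25) is mapped through 23·x+24 mod 26 — an affine cipher.
On vague: v(21)→23·21+24≡13=n; a(0)→23·0+24≡24=y; g(6)→23·6+24≡6=g; u(20)→23·20+24≡16=q; e(4)→23·4+24≡12=m (all mod 26).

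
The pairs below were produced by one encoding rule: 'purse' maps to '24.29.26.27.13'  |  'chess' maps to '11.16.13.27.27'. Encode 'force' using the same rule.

14.23.26.11.13

The number is (letter's place in the alphabet, a=1) + 8.
On force: f=6→14, o=15→23, r=18→26, c=3→11, e=5→13.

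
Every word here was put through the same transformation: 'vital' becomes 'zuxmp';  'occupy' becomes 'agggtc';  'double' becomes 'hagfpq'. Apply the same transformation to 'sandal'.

The shift depends on letter class: consonant v→z is +4, but vowel i→u is +12. The rule splits by letter class: vowels +12, consonants +4.
For sandal: s(cons)+4=w, a(vowel)+12=m, n(cons)+4=r, d(cons)+4=h, a(vowel)+12=m, l(cons)+4=p.

wmrhmp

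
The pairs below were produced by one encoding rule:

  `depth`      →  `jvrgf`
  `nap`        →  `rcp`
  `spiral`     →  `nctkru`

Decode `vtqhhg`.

Read the word backwards and shift each letter +2.
Reversing it on vtqhhg: shift back: v−2=t, t−2=r, q−2=o, h−2=f, h−2=f, g−2=e → troffe; then reverse → effort.

effort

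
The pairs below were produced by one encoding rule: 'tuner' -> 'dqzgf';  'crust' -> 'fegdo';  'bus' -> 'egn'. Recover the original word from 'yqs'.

gem

The output letters match the input read backwards, each shifted +12: tuner reversed is renut. The word is reversed, then every letter is shifted forward by 12.
Undoing it on yqs: shift back: y−12=m, q−12=e, s−12=g → meg; then reverse → gem.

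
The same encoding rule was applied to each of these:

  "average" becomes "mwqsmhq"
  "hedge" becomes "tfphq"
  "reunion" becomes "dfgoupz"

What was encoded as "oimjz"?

chain

Shifts by position in average: pos 0: a→m (+12), pos 1: v→w (+1), pos 2: e→q (+12), pos 3: r→s (+1) — repeating every 2. It's a Vigenère-style cipher with numeric key [12,1]: position i shifts by key[i mod 2].
Decoding oimjz: o−12=c, i−1=h, m−12=a, j−1=i, z−12=n.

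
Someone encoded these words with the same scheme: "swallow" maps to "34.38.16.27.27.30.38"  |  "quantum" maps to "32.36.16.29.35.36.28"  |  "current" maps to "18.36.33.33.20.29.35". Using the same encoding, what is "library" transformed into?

27.24.17.33.16.33.40

s is letter #19 and maps to 34: an offset of 15. The number is (letter's place in the alphabet, a=1) + 15.
Applying it to library: l=12→27, i=9→24, b=2→17, r=18→33, a=1→16, r=18→33, y=25→40.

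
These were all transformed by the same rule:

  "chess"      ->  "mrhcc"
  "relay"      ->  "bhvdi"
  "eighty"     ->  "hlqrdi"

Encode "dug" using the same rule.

The shift depends on letter class: consonant c→m is +10, but vowel e→h is +3. The rule splits by letter class: vowels +3, consonants +10.
Applying it to dug: d(cons)+10=n, u(vowel)+3=x, g(cons)+10=q.

nxq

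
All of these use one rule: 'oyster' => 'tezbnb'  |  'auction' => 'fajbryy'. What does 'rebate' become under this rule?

In oyster: o→t is +5, y→e is +6, s→z is +7, t→b is +8 — the shift increases by 1 each position. The shift increases by 1 at each position, starting from +5: 5, 6, 7, ….
For rebate: r+5=w, e+6=k, b+7=i, a+8=i, t+9=c, e+10=o.

wkiico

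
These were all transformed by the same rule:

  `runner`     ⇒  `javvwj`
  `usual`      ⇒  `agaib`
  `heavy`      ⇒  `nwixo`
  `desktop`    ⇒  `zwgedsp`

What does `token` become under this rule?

dsewv

This is an affine cipher: with a=0,…,z=25, each position x becomes (23x+8) mod 26.
For token: t(19)→23·19+8≡3=d; o(14)→23·14+8≡18=s; k(10)→23·10+8≡4=e; e(4)→23·4+8≡22=w; n(13)→23·13+8≡21=v (all mod 26).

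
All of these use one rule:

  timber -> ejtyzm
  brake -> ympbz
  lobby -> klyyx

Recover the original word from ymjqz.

t(19)→e(4) and i(8)→j(9) fit y≡9x+15 (mod 26); the inverse of 9 mod 26 is 3. Treating letters as 0–25, the rule is x ↦ 9x + 15 (mod 26).
Undoing it on ymjqz: y(24)→3·(24−15)≡1=b; m(12)→3·(12−15)≡17=r; j(9)→3·(9−15)≡8=i; q(16)→3·(16−15)≡3=d; z(25)→3·(25−15)≡4=e (all mod 26).

bride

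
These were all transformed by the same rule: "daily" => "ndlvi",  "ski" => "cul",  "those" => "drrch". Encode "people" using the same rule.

zhrzvh

The shift depends on letter class: consonant d→n is +10, but vowel a→d is +3. Vowels shift forward by 3 and consonants shift forward by 10.
For people: p(cons)+10=z, e(vowel)+3=h, o(vowel)+3=r, p(cons)+10=z, l(cons)+10=v, e(vowel)+3=h.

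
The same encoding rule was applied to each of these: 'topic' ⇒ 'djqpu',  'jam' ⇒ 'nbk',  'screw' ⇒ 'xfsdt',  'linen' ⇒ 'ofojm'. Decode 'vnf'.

The output letters match the input read backwards, each shifted +1: topic reversed is cipot. Two steps: reverse the string, then apply a Caesar shift of +1.
Undoing it on vnf: shift back: v−1=u, n−1=m, f−1=e → ume; then reverse → emu.

emu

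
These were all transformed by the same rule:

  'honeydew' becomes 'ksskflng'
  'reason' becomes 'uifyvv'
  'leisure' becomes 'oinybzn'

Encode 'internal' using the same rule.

lrykyvjv

In honeydew: h→k is +3, o→s is +4, n→s is +5, e→k is +6 — the shift increases by 1 each position. The shift increases by 1 at each position, starting from +3: 3, 4, 5, ….
Applying it to internal: i+3=l, n+4=r, t+5=y, e+6=k, r+7=y, n+8=v, a+9=j, l+10=v.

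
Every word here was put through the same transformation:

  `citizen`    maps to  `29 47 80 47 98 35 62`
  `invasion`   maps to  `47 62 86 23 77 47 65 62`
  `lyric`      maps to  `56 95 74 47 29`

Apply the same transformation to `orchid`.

65 74 29 44 47 32

The formula is n = 3×(alphabet index, a=1) + 20.
Applying it to orchid: o=15→65, r=18→74, c=3→29, h=8→44, i=9→47, d=4→32.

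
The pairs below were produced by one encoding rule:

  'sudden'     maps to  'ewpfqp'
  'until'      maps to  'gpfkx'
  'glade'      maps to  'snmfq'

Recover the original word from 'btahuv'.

Shifts by position in sudden: pos 0: s→e (+12), pos 1: u→w (+2), pos 2: d→p (+12), pos 3: d→f (+2) — repeating every 2. The shifts repeat in a cycle of length 2: positions 0,1,… shift by +12, +2, then the pattern repeats.
Reversing it on btahuv: b−12=p, t−2=r, a−12=o, h−2=f, u−12=i, v−2=t.

profit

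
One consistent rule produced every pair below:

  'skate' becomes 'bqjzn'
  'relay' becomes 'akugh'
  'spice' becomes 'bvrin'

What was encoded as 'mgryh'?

It's a Vigenère-style cipher with numeric key [9,6]: position i shifts by key[i mod 2].
Decoding mgryh: m−9=d, g−6=a, r−9=i, y−6=s, h−9=y.

daisy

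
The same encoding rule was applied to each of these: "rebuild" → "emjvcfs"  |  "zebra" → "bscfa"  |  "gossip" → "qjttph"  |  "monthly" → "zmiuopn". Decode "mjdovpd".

The output letters match the input read backwards, each shifted +1: rebuild reversed is dliuber. Two steps: reverse the string, then apply a Caesar shift of +1.
Undoing it on mjdovpd: shift back: m−1=l, j−1=i, d−1=c, o−1=n, v−1=u, p−1=o, d−1=c → licnuoc; then reverse → council.

council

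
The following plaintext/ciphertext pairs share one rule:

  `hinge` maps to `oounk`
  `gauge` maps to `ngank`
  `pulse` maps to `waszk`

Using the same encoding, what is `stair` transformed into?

The shift depends on letter class: consonant h→o is +7, but vowel i→o is +6. The rule splits by letter class: vowels +6, consonants +7.
For stair: s(cons)+7=z, t(cons)+7=a, a(vowel)+6=g, i(vowel)+6=o, r(cons)+7=y.

zagoy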